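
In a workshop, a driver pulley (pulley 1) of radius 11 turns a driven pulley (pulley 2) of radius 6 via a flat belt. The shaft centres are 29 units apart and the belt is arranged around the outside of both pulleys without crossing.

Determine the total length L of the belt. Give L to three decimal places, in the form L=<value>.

open belt: β = asin((r2−r1)/C) = asin(-5/29) = -9.9282°
wrap1 = π − 2β = 199.8564°
wrap2 = π + 2β = 160.1436°
tangent length = C·cosβ = 28.5657
L = r1·wrap1 + r2·wrap2 + 2·C·cosβ = 11·3.4882 + 6·2.7950 + 2·28.5657 = 112.2713

L=112.271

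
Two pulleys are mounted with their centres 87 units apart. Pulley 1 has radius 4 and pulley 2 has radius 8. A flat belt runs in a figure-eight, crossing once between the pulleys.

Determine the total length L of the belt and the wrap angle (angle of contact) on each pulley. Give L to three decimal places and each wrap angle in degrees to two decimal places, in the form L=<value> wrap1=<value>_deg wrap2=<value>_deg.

crossed belt: β = asin((r1+r2)/C) = asin(12/87) = 7.9281°
wrap1 = wrap2 = π + 2β = 195.8563°
tangent length = C·cosβ = 86.1684
L = (r1+r2)·wrap + 2·C·cosβ = 12·3.4183 + 2·86.1684 = 213.3569

L=213.357 wrap1=195.86_deg wrap2=195.86_deg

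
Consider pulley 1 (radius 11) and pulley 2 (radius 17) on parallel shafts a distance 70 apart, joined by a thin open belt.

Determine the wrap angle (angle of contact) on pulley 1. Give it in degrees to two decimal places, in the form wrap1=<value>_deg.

wrap1=170.17_deg

open belt: β = asin((r2−r1)/C) = asin(6/70) = 4.9171°
wrap1 = π − 2β = 170.1658°
wrap2 = π + 2β = 189.8342°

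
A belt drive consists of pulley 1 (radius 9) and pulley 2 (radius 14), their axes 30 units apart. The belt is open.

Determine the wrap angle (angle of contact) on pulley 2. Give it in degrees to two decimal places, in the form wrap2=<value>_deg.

open belt: β = asin((r2−r1)/C) = asin(5/30) = 9.5941°
wrap1 = π − 2β = 160.8119°
wrap2 = π + 2β = 199.1881°

wrap2=199.19_deg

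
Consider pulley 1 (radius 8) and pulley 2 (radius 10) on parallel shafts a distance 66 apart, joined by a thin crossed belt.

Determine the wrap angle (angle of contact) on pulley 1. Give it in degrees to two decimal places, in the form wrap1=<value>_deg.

wrap1=211.65_deg

crossed belt: β = asin((r1+r2)/C) = asin(18/66) = 15.8266°
wrap1 = wrap2 = π + 2β = 211.6532°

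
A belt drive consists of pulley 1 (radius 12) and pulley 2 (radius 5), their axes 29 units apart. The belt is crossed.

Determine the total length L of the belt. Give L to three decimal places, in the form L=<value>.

L=121.693

crossed belt: β = asin((r1+r2)/C) = asin(17/29) = 35.8883°
wrap1 = wrap2 = π + 2β = 251.7766°
tangent length = C·cosβ = 23.4947
L = (r1+r2)·wrap + 2·C·cosβ = 17·4.3943 + 2·23.4947 = 121.6930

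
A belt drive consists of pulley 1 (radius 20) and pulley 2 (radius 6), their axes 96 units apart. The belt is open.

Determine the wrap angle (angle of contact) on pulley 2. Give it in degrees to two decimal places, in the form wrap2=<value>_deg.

wrap2=163.23_deg

open belt: β = asin((r2−r1)/C) = asin(-14/96) = -8.3855°
wrap1 = π − 2β = 196.7711°
wrap2 = π + 2β = 163.2289°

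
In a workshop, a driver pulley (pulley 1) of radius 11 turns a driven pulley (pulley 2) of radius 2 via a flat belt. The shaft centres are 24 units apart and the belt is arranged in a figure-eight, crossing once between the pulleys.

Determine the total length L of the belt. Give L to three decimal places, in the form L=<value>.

L=96.072

crossed belt: β = asin((r1+r2)/C) = asin(13/24) = 32.7972°
wrap1 = wrap2 = π + 2β = 245.5943°
tangent length = C·cosβ = 20.1742
L = (r1+r2)·wrap + 2·C·cosβ = 13·4.2864 + 2·20.1742 = 96.0721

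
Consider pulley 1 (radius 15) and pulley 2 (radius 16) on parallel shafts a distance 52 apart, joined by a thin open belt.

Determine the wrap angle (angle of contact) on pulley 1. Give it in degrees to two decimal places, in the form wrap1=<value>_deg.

wrap1=177.80_deg

open belt: β = asin((r2−r1)/C) = asin(1/52) = 1.1019°
wrap1 = π − 2β = 177.7962°
wrap2 = π + 2β = 182.2038°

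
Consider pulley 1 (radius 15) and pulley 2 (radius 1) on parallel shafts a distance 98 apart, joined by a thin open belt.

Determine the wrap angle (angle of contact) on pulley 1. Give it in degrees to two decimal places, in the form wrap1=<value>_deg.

open belt: β = asin((r2−r1)/C) = asin(-14/98) = -8.2132°
wrap1 = π − 2β = 196.4264°
wrap2 = π + 2β = 163.5736°

wrap1=196.43_deg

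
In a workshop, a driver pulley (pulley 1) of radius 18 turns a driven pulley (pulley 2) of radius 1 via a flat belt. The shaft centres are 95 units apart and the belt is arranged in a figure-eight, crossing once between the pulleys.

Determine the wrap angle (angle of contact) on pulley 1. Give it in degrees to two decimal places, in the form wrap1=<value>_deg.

wrap1=203.07_deg

crossed belt: β = asin((r1+r2)/C) = asin(19/95) = 11.5370°
wrap1 = wrap2 = π + 2β = 203.0739°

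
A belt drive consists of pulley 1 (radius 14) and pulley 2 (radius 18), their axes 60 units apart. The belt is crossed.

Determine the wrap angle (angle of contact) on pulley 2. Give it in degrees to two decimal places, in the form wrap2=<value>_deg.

crossed belt: β = asin((r1+r2)/C) = asin(32/60) = 32.2310°
wrap1 = wrap2 = π + 2β = 244.4619°

wrap2=244.46_deg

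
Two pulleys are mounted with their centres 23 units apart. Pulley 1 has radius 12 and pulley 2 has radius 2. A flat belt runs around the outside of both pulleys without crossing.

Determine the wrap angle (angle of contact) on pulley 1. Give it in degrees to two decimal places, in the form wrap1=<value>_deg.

open belt: β = asin((r2−r1)/C) = asin(-10/23) = -25.7715°
wrap1 = π − 2β = 231.5429°
wrap2 = π + 2β = 128.4571°

wrap1=231.54_deg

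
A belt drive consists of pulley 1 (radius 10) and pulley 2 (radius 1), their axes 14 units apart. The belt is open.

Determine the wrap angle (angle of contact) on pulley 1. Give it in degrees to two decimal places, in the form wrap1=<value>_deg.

wrap1=260.01_deg

open belt: β = asin((r2−r1)/C) = asin(-9/14) = -40.0052°
wrap1 = π − 2β = 260.0104°
wrap2 = π + 2β = 99.9896°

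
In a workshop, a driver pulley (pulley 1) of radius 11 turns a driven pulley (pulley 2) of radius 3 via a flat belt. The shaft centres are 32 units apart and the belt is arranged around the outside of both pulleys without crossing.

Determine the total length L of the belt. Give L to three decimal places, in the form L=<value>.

open belt: β = asin((r2−r1)/C) = asin(-8/32) = -14.4775°
wrap1 = π − 2β = 208.9550°
wrap2 = π + 2β = 151.0450°
tangent length = C·cosβ = 30.9839
L = r1·wrap1 + r2·wrap2 + 2·C·cosβ = 11·3.6470 + 3·2.6362 + 2·30.9839 = 109.9929

L=109.993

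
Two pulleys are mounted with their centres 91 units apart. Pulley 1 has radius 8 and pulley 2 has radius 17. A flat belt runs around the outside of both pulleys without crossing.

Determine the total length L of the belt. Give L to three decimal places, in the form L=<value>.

L=261.431

open belt: β = asin((r2−r1)/C) = asin(9/91) = 5.6759°
wrap1 = π − 2β = 168.6482°
wrap2 = π + 2β = 191.3518°
tangent length = C·cosβ = 90.5539
L = r1·wrap1 + r2·wrap2 + 2·C·cosβ = 8·2.9435 + 17·3.3397 + 2·90.5539 = 261.4307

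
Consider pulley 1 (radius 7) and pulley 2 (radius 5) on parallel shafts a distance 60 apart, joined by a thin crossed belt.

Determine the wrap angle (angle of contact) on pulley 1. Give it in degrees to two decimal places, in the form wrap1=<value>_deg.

wrap1=203.07_deg

crossed belt: β = asin((r1+r2)/C) = asin(12/60) = 11.5370°
wrap1 = wrap2 = π + 2β = 203.0739°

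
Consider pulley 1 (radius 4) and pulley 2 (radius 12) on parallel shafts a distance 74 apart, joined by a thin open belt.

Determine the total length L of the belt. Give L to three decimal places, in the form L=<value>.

open belt: β = asin((r2−r1)/C) = asin(8/74) = 6.2063°
wrap1 = π − 2β = 167.5875°
wrap2 = π + 2β = 192.4125°
tangent length = C·cosβ = 73.5663
L = r1·wrap1 + r2·wrap2 + 2·C·cosβ = 4·2.9250 + 12·3.3582 + 2·73.5663 = 199.1312

L=199.131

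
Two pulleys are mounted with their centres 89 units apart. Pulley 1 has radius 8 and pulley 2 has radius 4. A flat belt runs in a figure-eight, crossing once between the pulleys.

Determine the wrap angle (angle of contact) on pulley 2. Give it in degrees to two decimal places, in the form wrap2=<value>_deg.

crossed belt: β = asin((r1+r2)/C) = asin(12/89) = 7.7489°
wrap1 = wrap2 = π + 2β = 195.4977°

wrap2=195.50_deg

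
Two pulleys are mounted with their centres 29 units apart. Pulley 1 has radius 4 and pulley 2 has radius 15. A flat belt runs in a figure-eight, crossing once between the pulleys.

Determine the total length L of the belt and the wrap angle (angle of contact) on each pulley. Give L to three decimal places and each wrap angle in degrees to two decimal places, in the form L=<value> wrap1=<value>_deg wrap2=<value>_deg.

L=130.656 wrap1=261.87_deg wrap2=261.87_deg

crossed belt: β = asin((r1+r2)/C) = asin(19/29) = 40.9327°
wrap1 = wrap2 = π + 2β = 261.8654°
tangent length = C·cosβ = 21.9089
L = (r1+r2)·wrap + 2·C·cosβ = 19·4.5704 + 2·21.9089 = 130.6557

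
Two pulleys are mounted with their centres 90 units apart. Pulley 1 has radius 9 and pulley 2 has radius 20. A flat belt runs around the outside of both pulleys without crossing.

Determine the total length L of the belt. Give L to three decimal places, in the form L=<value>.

L=272.452

open belt: β = asin((r2−r1)/C) = asin(11/90) = 7.0204°
wrap1 = π − 2β = 165.9593°
wrap2 = π + 2β = 194.0407°
tangent length = C·cosβ = 89.3252
L = r1·wrap1 + r2·wrap2 + 2·C·cosβ = 9·2.8965 + 20·3.3866 + 2·89.3252 = 272.4523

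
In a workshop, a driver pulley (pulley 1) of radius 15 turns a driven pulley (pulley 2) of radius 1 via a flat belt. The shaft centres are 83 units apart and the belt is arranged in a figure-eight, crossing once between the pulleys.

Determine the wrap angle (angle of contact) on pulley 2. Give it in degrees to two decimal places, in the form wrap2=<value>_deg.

crossed belt: β = asin((r1+r2)/C) = asin(16/83) = 11.1145°
wrap1 = wrap2 = π + 2β = 202.2291°

wrap2=202.23_deg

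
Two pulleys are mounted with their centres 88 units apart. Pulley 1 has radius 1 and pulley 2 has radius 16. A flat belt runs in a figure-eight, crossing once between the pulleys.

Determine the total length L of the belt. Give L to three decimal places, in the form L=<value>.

crossed belt: β = asin((r1+r2)/C) = asin(17/88) = 11.1385°
wrap1 = wrap2 = π + 2β = 202.2771°
tangent length = C·cosβ = 86.3423
L = (r1+r2)·wrap + 2·C·cosβ = 17·3.5304 + 2·86.3423 = 232.7015

L=232.701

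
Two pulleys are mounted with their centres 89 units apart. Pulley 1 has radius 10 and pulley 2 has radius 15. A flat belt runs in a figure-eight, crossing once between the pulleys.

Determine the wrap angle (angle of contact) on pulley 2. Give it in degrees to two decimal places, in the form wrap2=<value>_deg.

crossed belt: β = asin((r1+r2)/C) = asin(25/89) = 16.3139°
wrap1 = wrap2 = π + 2β = 212.6277°

wrap2=212.63_deg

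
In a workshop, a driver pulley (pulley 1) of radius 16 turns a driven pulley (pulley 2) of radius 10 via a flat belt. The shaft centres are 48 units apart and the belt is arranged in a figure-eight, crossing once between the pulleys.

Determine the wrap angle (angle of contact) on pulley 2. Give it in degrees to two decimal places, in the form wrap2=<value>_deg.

crossed belt: β = asin((r1+r2)/C) = asin(26/48) = 32.7972°
wrap1 = wrap2 = π + 2β = 245.5943°

wrap2=245.59_deg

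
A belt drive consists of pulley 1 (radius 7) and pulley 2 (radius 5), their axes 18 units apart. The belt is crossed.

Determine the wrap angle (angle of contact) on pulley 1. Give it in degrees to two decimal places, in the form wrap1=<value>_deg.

crossed belt: β = asin((r1+r2)/C) = asin(12/18) = 41.8103°
wrap1 = wrap2 = π + 2β = 263.6206°

wrap1=263.62_deg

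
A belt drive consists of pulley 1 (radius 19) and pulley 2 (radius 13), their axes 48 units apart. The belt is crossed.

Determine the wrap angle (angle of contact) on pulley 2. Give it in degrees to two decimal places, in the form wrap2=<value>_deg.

wrap2=263.62_deg

crossed belt: β = asin((r1+r2)/C) = asin(32/48) = 41.8103°
wrap1 = wrap2 = π + 2β = 263.6206°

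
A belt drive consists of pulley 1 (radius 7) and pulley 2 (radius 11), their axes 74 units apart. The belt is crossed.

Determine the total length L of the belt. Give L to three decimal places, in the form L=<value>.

L=208.949

crossed belt: β = asin((r1+r2)/C) = asin(18/74) = 14.0780°
wrap1 = wrap2 = π + 2β = 208.1561°
tangent length = C·cosβ = 71.7774
L = (r1+r2)·wrap + 2·C·cosβ = 18·3.6330 + 2·71.7774 = 208.9490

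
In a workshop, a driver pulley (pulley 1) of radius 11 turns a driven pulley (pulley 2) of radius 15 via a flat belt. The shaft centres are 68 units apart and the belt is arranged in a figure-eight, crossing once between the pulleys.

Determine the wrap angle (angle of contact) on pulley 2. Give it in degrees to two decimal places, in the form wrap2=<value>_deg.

crossed belt: β = asin((r1+r2)/C) = asin(26/68) = 22.4795°
wrap1 = wrap2 = π + 2β = 224.9590°

wrap2=224.96_deg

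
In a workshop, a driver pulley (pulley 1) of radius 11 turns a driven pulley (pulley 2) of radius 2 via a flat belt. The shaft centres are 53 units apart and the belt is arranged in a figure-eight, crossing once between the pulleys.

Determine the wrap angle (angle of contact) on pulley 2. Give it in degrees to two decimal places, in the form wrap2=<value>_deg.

wrap2=208.40_deg

crossed belt: β = asin((r1+r2)/C) = asin(13/53) = 14.1986°
wrap1 = wrap2 = π + 2β = 208.3971°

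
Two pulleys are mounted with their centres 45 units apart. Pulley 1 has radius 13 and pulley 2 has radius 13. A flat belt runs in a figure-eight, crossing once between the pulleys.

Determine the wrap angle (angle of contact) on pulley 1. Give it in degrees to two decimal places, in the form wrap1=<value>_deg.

crossed belt: β = asin((r1+r2)/C) = asin(26/45) = 35.2944°
wrap1 = wrap2 = π + 2β = 250.5888°

wrap1=250.59_deg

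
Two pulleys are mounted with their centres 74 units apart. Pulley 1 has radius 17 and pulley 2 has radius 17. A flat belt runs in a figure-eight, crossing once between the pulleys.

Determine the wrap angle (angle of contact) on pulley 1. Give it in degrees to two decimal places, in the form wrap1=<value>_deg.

crossed belt: β = asin((r1+r2)/C) = asin(34/74) = 27.3522°
wrap1 = wrap2 = π + 2β = 234.7045°

wrap1=234.70_deg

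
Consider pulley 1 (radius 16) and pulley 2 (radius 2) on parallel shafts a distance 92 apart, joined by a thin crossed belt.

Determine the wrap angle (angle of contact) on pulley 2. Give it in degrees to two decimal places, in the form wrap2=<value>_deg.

wrap2=202.57_deg

crossed belt: β = asin((r1+r2)/C) = asin(18/92) = 11.2828°
wrap1 = wrap2 = π + 2β = 202.5656°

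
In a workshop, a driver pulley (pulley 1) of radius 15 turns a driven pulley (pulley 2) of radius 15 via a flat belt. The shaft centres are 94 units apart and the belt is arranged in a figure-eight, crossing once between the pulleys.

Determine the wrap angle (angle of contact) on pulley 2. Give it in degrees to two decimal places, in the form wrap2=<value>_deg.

wrap2=217.22_deg

crossed belt: β = asin((r1+r2)/C) = asin(30/94) = 18.6115°
wrap1 = wrap2 = π + 2β = 217.2229°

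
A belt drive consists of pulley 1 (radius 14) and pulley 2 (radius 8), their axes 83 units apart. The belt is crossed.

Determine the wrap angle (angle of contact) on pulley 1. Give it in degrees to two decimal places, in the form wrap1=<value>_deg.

crossed belt: β = asin((r1+r2)/C) = asin(22/83) = 15.3705°
wrap1 = wrap2 = π + 2β = 210.7411°

wrap1=210.74_deg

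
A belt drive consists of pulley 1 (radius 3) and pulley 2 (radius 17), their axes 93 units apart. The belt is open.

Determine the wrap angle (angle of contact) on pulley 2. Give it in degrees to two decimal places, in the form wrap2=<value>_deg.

open belt: β = asin((r2−r1)/C) = asin(14/93) = 8.6581°
wrap1 = π − 2β = 162.6838°
wrap2 = π + 2β = 197.3162°

wrap2=197.32_deg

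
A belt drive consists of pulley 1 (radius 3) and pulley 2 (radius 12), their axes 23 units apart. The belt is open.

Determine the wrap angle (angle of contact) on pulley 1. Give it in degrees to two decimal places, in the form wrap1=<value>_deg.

wrap1=133.93_deg

open belt: β = asin((r2−r1)/C) = asin(9/23) = 23.0357°
wrap1 = π − 2β = 133.9286°
wrap2 = π + 2β = 226.0714°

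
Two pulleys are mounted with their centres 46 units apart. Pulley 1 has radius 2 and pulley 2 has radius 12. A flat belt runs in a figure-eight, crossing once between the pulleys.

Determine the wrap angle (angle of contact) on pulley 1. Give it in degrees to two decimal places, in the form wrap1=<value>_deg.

wrap1=215.44_deg

crossed belt: β = asin((r1+r2)/C) = asin(14/46) = 17.7189°
wrap1 = wrap2 = π + 2β = 215.4379°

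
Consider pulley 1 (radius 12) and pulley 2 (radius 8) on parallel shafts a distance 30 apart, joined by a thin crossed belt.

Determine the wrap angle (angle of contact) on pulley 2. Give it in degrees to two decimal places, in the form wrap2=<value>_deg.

wrap2=263.62_deg

crossed belt: β = asin((r1+r2)/C) = asin(20/30) = 41.8103°
wrap1 = wrap2 = π + 2β = 263.6206°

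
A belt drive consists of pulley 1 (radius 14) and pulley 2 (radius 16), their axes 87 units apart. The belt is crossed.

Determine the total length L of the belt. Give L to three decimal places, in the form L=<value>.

L=278.699

crossed belt: β = asin((r1+r2)/C) = asin(30/87) = 20.1713°
wrap1 = wrap2 = π + 2β = 220.3425°
tangent length = C·cosβ = 81.6639
L = (r1+r2)·wrap + 2·C·cosβ = 30·3.8457 + 2·81.6639 = 278.6990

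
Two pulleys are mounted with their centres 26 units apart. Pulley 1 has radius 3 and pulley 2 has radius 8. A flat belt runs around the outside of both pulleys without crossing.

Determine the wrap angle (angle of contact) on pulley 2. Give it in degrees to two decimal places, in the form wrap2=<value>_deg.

wrap2=202.17_deg

open belt: β = asin((r2−r1)/C) = asin(5/26) = 11.0875°
wrap1 = π − 2β = 157.8250°
wrap2 = π + 2β = 202.1750°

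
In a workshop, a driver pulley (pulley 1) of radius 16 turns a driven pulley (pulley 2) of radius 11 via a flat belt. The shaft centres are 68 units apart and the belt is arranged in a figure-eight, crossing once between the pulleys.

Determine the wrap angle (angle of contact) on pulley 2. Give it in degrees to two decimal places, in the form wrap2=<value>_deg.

wrap2=226.79_deg

crossed belt: β = asin((r1+r2)/C) = asin(27/68) = 23.3944°
wrap1 = wrap2 = π + 2β = 226.7889°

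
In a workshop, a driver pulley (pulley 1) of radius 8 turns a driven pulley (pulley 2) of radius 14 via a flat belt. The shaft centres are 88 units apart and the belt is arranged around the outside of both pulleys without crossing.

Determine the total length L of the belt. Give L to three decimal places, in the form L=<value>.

L=245.524

open belt: β = asin((r2−r1)/C) = asin(6/88) = 3.9096°
wrap1 = π − 2β = 172.1809°
wrap2 = π + 2β = 187.8191°
tangent length = C·cosβ = 87.7952
L = r1·wrap1 + r2·wrap2 + 2·C·cosβ = 8·3.0051 + 14·3.2781 + 2·87.7952 = 245.5243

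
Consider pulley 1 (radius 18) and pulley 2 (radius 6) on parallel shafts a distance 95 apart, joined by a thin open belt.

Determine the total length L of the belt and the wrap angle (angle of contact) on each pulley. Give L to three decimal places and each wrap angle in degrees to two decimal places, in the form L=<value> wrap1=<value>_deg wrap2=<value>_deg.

open belt: β = asin((r2−r1)/C) = asin(-12/95) = -7.2567°
wrap1 = π − 2β = 194.5135°
wrap2 = π + 2β = 165.4865°
tangent length = C·cosβ = 94.2391
L = r1·wrap1 + r2·wrap2 + 2·C·cosβ = 18·3.3949 + 6·2.8883 + 2·94.2391 = 266.9160

L=266.916 wrap1=194.51_deg wrap2=165.49_deg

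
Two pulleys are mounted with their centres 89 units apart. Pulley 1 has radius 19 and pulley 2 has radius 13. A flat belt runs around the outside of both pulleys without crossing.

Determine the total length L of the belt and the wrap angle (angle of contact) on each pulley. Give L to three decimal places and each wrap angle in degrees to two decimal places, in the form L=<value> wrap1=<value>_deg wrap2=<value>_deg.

open belt: β = asin((r2−r1)/C) = asin(-6/89) = -3.8656°
wrap1 = π − 2β = 187.7311°
wrap2 = π + 2β = 172.2689°
tangent length = C·cosβ = 88.7975
L = r1·wrap1 + r2·wrap2 + 2·C·cosβ = 19·3.2765 + 13·3.0067 + 2·88.7975 = 278.9356

L=278.936 wrap1=187.73_deg wrap2=172.27_deg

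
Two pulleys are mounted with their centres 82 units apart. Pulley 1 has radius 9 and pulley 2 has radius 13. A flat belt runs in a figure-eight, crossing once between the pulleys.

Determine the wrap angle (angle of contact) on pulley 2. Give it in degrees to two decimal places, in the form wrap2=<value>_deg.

crossed belt: β = asin((r1+r2)/C) = asin(22/82) = 15.5627°
wrap1 = wrap2 = π + 2β = 211.1254°

wrap2=211.13_deg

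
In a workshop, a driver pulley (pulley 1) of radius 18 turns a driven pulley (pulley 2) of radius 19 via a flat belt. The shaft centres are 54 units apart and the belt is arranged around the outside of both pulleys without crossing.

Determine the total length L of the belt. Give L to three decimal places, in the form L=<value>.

open belt: β = asin((r2−r1)/C) = asin(1/54) = 1.0611°
wrap1 = π − 2β = 177.8778°
wrap2 = π + 2β = 182.1222°
tangent length = C·cosβ = 53.9907
L = r1·wrap1 + r2·wrap2 + 2·C·cosβ = 18·3.1046 + 19·3.1786 + 2·53.9907 = 224.2574

L=224.257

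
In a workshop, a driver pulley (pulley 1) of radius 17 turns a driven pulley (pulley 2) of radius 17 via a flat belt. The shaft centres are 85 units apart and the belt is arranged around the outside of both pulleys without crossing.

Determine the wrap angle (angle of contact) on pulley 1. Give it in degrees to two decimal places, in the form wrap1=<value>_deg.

wrap1=180.00_deg

open belt: β = asin((r2−r1)/C) = asin(0/85) = 0.0000°
wrap1 = π − 2β = 180.0000°
wrap2 = π + 2β = 180.0000°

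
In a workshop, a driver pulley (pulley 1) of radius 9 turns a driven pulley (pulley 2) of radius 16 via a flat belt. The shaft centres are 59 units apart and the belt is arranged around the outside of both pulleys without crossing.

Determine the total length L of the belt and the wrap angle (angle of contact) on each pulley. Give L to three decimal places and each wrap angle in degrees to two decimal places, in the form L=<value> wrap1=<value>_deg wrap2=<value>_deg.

open belt: β = asin((r2−r1)/C) = asin(7/59) = 6.8139°
wrap1 = π − 2β = 166.3723°
wrap2 = π + 2β = 193.6277°
tangent length = C·cosβ = 58.5833
L = r1·wrap1 + r2·wrap2 + 2·C·cosβ = 9·2.9037 + 16·3.3794 + 2·58.5833 = 197.3713

L=197.371 wrap1=166.37_deg wrap2=193.63_deg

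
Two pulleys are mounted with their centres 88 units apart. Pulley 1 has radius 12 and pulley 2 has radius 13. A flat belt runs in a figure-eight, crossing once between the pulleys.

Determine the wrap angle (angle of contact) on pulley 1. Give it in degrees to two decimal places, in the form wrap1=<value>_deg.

crossed belt: β = asin((r1+r2)/C) = asin(25/88) = 16.5045°
wrap1 = wrap2 = π + 2β = 213.0090°

wrap1=213.01_deg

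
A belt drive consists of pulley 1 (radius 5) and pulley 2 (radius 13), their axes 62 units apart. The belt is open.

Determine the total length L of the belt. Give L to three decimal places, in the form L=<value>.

L=181.582

open belt: β = asin((r2−r1)/C) = asin(8/62) = 7.4137°
wrap1 = π − 2β = 165.1727°
wrap2 = π + 2β = 194.8273°
tangent length = C·cosβ = 61.4817
L = r1·wrap1 + r2·wrap2 + 2·C·cosβ = 5·2.8828 + 13·3.4004 + 2·61.4817 = 181.5824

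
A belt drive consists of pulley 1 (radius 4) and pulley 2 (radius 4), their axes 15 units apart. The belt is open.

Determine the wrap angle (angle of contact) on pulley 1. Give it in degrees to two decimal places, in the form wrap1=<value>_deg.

wrap1=180.00_deg

open belt: β = asin((r2−r1)/C) = asin(0/15) = 0.0000°
wrap1 = π − 2β = 180.0000°
wrap2 = π + 2β = 180.0000°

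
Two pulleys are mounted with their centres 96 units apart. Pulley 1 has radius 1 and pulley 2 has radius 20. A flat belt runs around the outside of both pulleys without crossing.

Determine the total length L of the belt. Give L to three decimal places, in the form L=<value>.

open belt: β = asin((r2−r1)/C) = asin(19/96) = 11.4152°
wrap1 = π − 2β = 157.1697°
wrap2 = π + 2β = 202.8303°
tangent length = C·cosβ = 94.1010
L = r1·wrap1 + r2·wrap2 + 2·C·cosβ = 1·2.7431 + 20·3.5401 + 2·94.1010 = 261.7463

L=261.746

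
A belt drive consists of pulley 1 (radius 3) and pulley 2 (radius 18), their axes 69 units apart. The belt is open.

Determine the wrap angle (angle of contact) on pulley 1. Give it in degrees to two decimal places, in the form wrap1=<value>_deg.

wrap1=154.89_deg

open belt: β = asin((r2−r1)/C) = asin(15/69) = 12.5559°
wrap1 = π − 2β = 154.8883°
wrap2 = π + 2β = 205.1117°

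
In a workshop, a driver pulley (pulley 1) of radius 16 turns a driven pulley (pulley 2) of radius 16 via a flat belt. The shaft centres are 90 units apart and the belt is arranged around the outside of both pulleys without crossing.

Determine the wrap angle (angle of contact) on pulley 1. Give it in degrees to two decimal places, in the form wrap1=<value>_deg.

open belt: β = asin((r2−r1)/C) = asin(0/90) = 0.0000°
wrap1 = π − 2β = 180.0000°
wrap2 = π + 2β = 180.0000°

wrap1=180.00_deg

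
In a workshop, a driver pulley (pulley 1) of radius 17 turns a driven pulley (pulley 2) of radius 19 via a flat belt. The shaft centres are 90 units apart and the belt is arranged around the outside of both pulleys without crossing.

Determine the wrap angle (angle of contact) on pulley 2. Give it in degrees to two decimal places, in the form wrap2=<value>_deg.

wrap2=182.55_deg

open belt: β = asin((r2−r1)/C) = asin(2/90) = 1.2733°
wrap1 = π − 2β = 177.4533°
wrap2 = π + 2β = 182.5467°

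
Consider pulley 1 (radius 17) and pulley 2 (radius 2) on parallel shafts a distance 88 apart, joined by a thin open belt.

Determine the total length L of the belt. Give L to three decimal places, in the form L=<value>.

L=238.253

open belt: β = asin((r2−r1)/C) = asin(-15/88) = -9.8142°
wrap1 = π − 2β = 199.6285°
wrap2 = π + 2β = 160.3715°
tangent length = C·cosβ = 86.7122
L = r1·wrap1 + r2·wrap2 + 2·C·cosβ = 17·3.4842 + 2·2.7990 + 2·86.7122 = 238.2533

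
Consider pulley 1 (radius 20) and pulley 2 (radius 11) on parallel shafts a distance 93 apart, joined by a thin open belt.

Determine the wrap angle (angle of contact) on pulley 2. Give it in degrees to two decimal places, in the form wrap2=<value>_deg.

open belt: β = asin((r2−r1)/C) = asin(-9/93) = -5.5534°
wrap1 = π − 2β = 191.1069°
wrap2 = π + 2β = 168.8931°

wrap2=168.89_deg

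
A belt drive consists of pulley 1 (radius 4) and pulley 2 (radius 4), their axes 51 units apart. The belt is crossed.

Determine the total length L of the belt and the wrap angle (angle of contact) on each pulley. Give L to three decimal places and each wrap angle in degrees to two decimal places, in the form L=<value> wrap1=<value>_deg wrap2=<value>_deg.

L=128.390 wrap1=198.05_deg wrap2=198.05_deg

crossed belt: β = asin((r1+r2)/C) = asin(8/51) = 9.0248°
wrap1 = wrap2 = π + 2β = 198.0497°
tangent length = C·cosβ = 50.3686
L = (r1+r2)·wrap + 2·C·cosβ = 8·3.4566 + 2·50.3686 = 128.3902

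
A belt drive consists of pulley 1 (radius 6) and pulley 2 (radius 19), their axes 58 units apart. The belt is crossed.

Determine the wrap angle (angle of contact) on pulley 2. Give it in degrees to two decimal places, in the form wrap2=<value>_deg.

crossed belt: β = asin((r1+r2)/C) = asin(25/58) = 25.5332°
wrap1 = wrap2 = π + 2β = 231.0665°

wrap2=231.07_deg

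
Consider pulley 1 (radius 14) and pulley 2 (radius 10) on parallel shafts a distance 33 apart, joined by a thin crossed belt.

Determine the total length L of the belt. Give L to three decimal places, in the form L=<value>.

crossed belt: β = asin((r1+r2)/C) = asin(24/33) = 46.6582°
wrap1 = wrap2 = π + 2β = 273.3165°
tangent length = C·cosβ = 22.6495
L = (r1+r2)·wrap + 2·C·cosβ = 24·4.7703 + 2·22.6495 = 159.7855

L=159.786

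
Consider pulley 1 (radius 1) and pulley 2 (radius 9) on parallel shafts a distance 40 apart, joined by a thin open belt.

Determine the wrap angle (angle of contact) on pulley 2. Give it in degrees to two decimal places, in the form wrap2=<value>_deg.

open belt: β = asin((r2−r1)/C) = asin(8/40) = 11.5370°
wrap1 = π − 2β = 156.9261°
wrap2 = π + 2β = 203.0739°

wrap2=203.07_deg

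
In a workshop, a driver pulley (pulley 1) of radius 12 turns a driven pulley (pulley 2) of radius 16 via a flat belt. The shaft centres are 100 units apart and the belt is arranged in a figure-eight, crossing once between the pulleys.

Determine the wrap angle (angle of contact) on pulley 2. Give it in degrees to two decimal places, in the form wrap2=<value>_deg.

crossed belt: β = asin((r1+r2)/C) = asin(28/100) = 16.2602°
wrap1 = wrap2 = π + 2β = 212.5204°

wrap2=212.52_deg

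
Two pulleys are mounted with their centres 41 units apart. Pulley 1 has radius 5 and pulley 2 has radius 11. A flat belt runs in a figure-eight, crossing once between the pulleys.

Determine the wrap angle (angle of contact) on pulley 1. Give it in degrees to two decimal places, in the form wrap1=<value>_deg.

wrap1=225.94_deg

crossed belt: β = asin((r1+r2)/C) = asin(16/41) = 22.9697°
wrap1 = wrap2 = π + 2β = 225.9394°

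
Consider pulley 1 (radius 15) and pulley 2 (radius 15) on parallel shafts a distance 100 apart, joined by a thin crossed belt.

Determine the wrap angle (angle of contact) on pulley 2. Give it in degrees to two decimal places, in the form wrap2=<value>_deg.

crossed belt: β = asin((r1+r2)/C) = asin(30/100) = 17.4576°
wrap1 = wrap2 = π + 2β = 214.9152°

wrap2=214.92_deg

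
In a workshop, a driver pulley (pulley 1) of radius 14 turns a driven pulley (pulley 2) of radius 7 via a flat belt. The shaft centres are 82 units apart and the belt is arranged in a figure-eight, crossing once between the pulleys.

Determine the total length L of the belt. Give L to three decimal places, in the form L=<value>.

L=235.381

crossed belt: β = asin((r1+r2)/C) = asin(21/82) = 14.8386°
wrap1 = wrap2 = π + 2β = 209.6773°
tangent length = C·cosβ = 79.2654
L = (r1+r2)·wrap + 2·C·cosβ = 21·3.6596 + 2·79.2654 = 235.3815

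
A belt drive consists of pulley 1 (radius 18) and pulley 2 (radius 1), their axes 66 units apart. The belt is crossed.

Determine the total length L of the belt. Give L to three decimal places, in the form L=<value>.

L=197.199

crossed belt: β = asin((r1+r2)/C) = asin(19/66) = 16.7310°
wrap1 = wrap2 = π + 2β = 213.4620°
tangent length = C·cosβ = 63.2060
L = (r1+r2)·wrap + 2·C·cosβ = 19·3.7256 + 2·63.2060 = 197.1987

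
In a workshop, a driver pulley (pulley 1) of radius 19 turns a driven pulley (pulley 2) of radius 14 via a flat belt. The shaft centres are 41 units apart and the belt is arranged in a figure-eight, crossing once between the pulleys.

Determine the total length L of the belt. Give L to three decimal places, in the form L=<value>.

L=214.076

crossed belt: β = asin((r1+r2)/C) = asin(33/41) = 53.5985°
wrap1 = wrap2 = π + 2β = 287.1970°
tangent length = C·cosβ = 24.3311
L = (r1+r2)·wrap + 2·C·cosβ = 33·5.0125 + 2·24.3311 = 214.0757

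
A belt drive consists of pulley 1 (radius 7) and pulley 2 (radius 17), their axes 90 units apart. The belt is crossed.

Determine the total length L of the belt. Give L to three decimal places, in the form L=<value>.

L=261.837

crossed belt: β = asin((r1+r2)/C) = asin(24/90) = 15.4660°
wrap1 = wrap2 = π + 2β = 210.9320°
tangent length = C·cosβ = 86.7410
L = (r1+r2)·wrap + 2·C·cosβ = 24·3.6815 + 2·86.7410 = 261.8370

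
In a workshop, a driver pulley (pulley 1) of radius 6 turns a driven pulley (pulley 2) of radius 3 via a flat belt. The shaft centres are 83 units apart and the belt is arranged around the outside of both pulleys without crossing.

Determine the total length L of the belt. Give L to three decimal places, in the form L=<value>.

open belt: β = asin((r2−r1)/C) = asin(-3/83) = -2.0714°
wrap1 = π − 2β = 184.1428°
wrap2 = π + 2β = 175.8572°
tangent length = C·cosβ = 82.9458
L = r1·wrap1 + r2·wrap2 + 2·C·cosβ = 6·3.2139 + 3·3.0693 + 2·82.9458 = 194.3828

L=194.383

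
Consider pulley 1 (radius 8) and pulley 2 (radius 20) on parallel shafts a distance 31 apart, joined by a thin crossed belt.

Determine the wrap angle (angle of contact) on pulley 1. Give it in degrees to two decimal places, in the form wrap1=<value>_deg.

crossed belt: β = asin((r1+r2)/C) = asin(28/31) = 64.5854°
wrap1 = wrap2 = π + 2β = 309.1708°

wrap1=309.17_deg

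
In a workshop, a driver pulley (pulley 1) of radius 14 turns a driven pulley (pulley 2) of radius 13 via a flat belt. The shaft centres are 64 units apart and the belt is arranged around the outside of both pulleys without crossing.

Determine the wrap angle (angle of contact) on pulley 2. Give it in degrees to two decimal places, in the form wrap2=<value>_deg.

open belt: β = asin((r2−r1)/C) = asin(-1/64) = -0.8953°
wrap1 = π − 2β = 181.7906°
wrap2 = π + 2β = 178.2094°

wrap2=178.21_deg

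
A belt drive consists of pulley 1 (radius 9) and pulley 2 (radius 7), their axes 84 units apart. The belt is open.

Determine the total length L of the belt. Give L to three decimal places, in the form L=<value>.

open belt: β = asin((r2−r1)/C) = asin(-2/84) = -1.3643°
wrap1 = π − 2β = 182.7286°
wrap2 = π + 2β = 177.2714°
tangent length = C·cosβ = 83.9762
L = r1·wrap1 + r2·wrap2 + 2·C·cosβ = 9·3.1892 + 7·3.0940 + 2·83.9762 = 218.3131

L=218.313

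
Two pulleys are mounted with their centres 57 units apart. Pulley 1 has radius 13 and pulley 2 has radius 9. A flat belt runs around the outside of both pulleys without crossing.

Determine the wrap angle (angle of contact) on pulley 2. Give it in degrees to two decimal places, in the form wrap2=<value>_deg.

open belt: β = asin((r2−r1)/C) = asin(-4/57) = -4.0241°
wrap1 = π − 2β = 188.0481°
wrap2 = π + 2β = 171.9519°

wrap2=171.95_deg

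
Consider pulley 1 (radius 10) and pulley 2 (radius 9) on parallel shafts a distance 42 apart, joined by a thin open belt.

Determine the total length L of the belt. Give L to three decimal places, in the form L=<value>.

open belt: β = asin((r2−r1)/C) = asin(-1/42) = -1.3643°
wrap1 = π − 2β = 182.7286°
wrap2 = π + 2β = 177.2714°
tangent length = C·cosβ = 41.9881
L = r1·wrap1 + r2·wrap2 + 2·C·cosβ = 10·3.1892 + 9·3.0940 + 2·41.9881 = 143.7141

L=143.714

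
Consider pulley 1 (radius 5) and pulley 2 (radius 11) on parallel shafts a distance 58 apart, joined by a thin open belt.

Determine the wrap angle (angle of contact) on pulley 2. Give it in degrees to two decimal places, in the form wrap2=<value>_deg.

wrap2=191.88_deg

open belt: β = asin((r2−r1)/C) = asin(6/58) = 5.9378°
wrap1 = π − 2β = 168.1245°
wrap2 = π + 2β = 191.8755°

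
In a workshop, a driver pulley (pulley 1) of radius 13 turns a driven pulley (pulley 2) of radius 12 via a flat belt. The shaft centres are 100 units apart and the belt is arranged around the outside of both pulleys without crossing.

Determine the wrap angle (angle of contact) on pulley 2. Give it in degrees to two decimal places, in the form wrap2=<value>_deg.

open belt: β = asin((r2−r1)/C) = asin(-1/100) = -0.5730°
wrap1 = π − 2β = 181.1459°
wrap2 = π + 2β = 178.8541°

wrap2=178.85_deg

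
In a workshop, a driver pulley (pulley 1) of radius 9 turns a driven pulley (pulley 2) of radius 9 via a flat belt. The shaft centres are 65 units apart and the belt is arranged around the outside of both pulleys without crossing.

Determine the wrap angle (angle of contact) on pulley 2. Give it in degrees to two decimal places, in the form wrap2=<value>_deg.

open belt: β = asin((r2−r1)/C) = asin(0/65) = 0.0000°
wrap1 = π − 2β = 180.0000°
wrap2 = π + 2β = 180.0000°

wrap2=180.00_deg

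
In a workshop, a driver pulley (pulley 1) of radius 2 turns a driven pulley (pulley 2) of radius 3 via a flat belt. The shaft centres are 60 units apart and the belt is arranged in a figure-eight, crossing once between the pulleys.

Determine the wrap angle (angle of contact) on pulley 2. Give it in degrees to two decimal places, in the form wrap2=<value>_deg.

wrap2=189.56_deg

crossed belt: β = asin((r1+r2)/C) = asin(5/60) = 4.7802°
wrap1 = wrap2 = π + 2β = 189.5604°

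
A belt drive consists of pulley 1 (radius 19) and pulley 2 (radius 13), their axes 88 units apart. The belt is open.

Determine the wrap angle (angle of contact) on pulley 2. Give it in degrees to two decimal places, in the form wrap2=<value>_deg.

wrap2=172.18_deg

open belt: β = asin((r2−r1)/C) = asin(-6/88) = -3.9096°
wrap1 = π − 2β = 187.8191°
wrap2 = π + 2β = 172.1809°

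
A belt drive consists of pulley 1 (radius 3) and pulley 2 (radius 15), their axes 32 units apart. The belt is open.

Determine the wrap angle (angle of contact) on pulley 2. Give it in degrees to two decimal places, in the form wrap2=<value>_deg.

wrap2=224.05_deg

open belt: β = asin((r2−r1)/C) = asin(12/32) = 22.0243°
wrap1 = π − 2β = 135.9514°
wrap2 = π + 2β = 224.0486°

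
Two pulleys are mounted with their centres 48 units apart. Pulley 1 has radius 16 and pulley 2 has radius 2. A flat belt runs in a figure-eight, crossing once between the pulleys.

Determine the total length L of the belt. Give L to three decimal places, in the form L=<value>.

crossed belt: β = asin((r1+r2)/C) = asin(18/48) = 22.0243°
wrap1 = wrap2 = π + 2β = 224.0486°
tangent length = C·cosβ = 44.4972
L = (r1+r2)·wrap + 2·C·cosβ = 18·3.9104 + 2·44.4972 = 159.3813

L=159.381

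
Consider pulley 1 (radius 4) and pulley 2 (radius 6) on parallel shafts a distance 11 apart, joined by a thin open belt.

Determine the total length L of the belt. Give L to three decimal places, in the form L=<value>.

open belt: β = asin((r2−r1)/C) = asin(2/11) = 10.4757°
wrap1 = π − 2β = 159.0486°
wrap2 = π + 2β = 200.9514°
tangent length = C·cosβ = 10.8167
L = r1·wrap1 + r2·wrap2 + 2·C·cosβ = 4·2.7759 + 6·3.5073 + 2·10.8167 = 53.7806

L=53.781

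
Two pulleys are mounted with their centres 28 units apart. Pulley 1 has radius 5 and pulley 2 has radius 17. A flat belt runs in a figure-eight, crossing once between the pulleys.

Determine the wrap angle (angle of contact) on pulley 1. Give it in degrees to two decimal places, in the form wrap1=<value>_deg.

crossed belt: β = asin((r1+r2)/C) = asin(22/28) = 51.7868°
wrap1 = wrap2 = π + 2β = 283.5736°

wrap1=283.57_deg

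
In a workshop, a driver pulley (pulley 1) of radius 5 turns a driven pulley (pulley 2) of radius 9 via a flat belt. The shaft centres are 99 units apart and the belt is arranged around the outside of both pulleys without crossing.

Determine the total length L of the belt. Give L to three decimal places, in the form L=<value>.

open belt: β = asin((r2−r1)/C) = asin(4/99) = 2.3156°
wrap1 = π − 2β = 175.3688°
wrap2 = π + 2β = 184.6312°
tangent length = C·cosβ = 98.9192
L = r1·wrap1 + r2·wrap2 + 2·C·cosβ = 5·3.0608 + 9·3.2224 + 2·98.9192 = 242.1439

L=242.144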